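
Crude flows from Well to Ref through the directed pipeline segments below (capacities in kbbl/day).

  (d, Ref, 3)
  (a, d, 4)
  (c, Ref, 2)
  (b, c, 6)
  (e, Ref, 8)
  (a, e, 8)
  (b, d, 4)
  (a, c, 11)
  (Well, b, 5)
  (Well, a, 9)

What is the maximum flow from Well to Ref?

13

Augment Well→a→c→Ref: bottleneck 2, flow now 2.
Augment Well→a→d→Ref: bottleneck 3, flow now 5.
Augment Well→a→e→Ref: bottleneck 4, flow now 9.
Augment Well→b→c→a→e→Ref: bottleneck 2, flow now 11. (uses reverse residual edge)
Augment Well→b→d→a→e→Ref: bottleneck 2, flow now 13. (uses reverse residual edge)
No augmenting path remains; maximum flow = 13.
In the residual graph, reachable from Well: {Well, a, b, c, d}.
Min-cut edges: a→e (8), c→Ref (2), d→Ref (3); capacity 8 + 2 + 3 = 13.
This cut is saturated, so no flow can exceed 13.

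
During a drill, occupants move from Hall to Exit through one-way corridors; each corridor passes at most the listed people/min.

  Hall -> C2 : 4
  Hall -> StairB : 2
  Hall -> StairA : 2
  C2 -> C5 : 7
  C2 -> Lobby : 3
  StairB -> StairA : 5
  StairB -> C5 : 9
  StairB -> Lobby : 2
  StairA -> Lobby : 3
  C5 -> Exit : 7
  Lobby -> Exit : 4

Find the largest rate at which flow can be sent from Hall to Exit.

Augment Hall→C2→C5→Exit: bottleneck 4, flow now 4.
Augment Hall→StairB→C5→Exit: bottleneck 2, flow now 6.
Augment Hall→StairA→Lobby→Exit: bottleneck 2, flow now 8.
No augmenting path remains; maximum flow = 8.
In the residual graph, reachable from Hall: {Hall}.
Min-cut edges: Hall→C2 (4), Hall→StairB (2), Hall→StairA (2); capacity 4 + 2 + 2 = 8.
This cut is saturated, so no flow can exceed 8.

8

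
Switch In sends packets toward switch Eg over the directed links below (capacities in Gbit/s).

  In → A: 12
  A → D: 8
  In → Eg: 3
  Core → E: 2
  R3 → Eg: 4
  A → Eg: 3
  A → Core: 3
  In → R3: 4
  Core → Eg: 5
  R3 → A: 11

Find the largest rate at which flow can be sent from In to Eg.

13

Augment In→Eg: bottleneck 3, flow now 3.
Augment In→R3→Eg: bottleneck 4, flow now 7.
Augment In→A→Eg: bottleneck 3, flow now 10.
Augment In→A→Core→Eg: bottleneck 3, flow now 13.
No augmenting path remains; maximum flow = 13.
In the residual graph, reachable from In: {In, A, D}.
Min-cut edges: In→R3 (4), In→Eg (3), A→Core (3), A→Eg (3); capacity 4 + 3 + 3 + 3 = 13.
This cut is saturated, so no flow can exceed 13.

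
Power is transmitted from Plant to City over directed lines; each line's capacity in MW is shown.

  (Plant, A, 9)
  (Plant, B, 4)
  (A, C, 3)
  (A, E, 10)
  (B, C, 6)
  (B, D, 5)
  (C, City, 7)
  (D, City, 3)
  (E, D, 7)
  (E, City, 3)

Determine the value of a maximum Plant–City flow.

13

Augment Plant→A→C→City: bottleneck 3, flow now 3.
Augment Plant→A→E→City: bottleneck 3, flow now 6.
Augment Plant→B→C→City: bottleneck 4, flow now 10.
Augment Plant→A→E→D→City: bottleneck 3, flow now 13.
No augmenting path remains; maximum flow = 13.
In the residual graph, reachable from Plant: {Plant}.
Min-cut edges: Plant→A (9), Plant→B (4); capacity 9 + 4 = 13.
This cut is saturated, so no flow can exceed 13.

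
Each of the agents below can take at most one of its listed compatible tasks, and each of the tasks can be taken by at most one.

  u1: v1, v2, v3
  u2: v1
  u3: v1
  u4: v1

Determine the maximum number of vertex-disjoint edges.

Unit-capacity flow: source→left, listed edges, right→sink; max matching = max flow.
Augmenting path u1→v1 (+1); matched 1.
Augmenting path u2→v1→u1→v2 (+1); matched 2.
No augmenting path remains; maximum matching = 2.
König certificate: {u1, v1} is a vertex cover of size 2 (every listed pair touches it), so no matching can be larger.

2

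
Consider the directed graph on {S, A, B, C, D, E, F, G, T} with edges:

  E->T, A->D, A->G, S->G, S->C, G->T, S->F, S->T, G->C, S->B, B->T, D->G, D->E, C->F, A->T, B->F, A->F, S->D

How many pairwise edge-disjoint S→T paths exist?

Assign every edge capacity 1; by Menger, the answer equals the max flow.
Path S→T (+1); total 1.
Path S→B→T (+1); total 2.
Path S→G→T (+1); total 3.
Path S→D→E→T (+1); total 4.
No residual S→T path; max flow = 4.
Certifying cut of size 4: {S→B, S→D, S→G, S→T}.

4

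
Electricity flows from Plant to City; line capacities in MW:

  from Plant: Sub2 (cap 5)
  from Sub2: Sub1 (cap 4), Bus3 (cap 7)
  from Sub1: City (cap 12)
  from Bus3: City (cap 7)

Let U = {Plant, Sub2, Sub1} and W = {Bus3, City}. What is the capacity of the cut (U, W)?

Edges leaving {Plant, Sub2, Sub1}: Sub2→Bus3 (7), Sub1→City (12).
Cut capacity = 7 + 12 = 19.

19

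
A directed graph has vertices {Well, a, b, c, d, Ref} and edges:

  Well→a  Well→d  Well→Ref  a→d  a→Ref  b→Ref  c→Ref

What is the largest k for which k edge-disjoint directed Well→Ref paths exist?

2

Assign every edge capacity 1; by Menger, the answer equals the max flow.
Path Well→Ref (+1); total 1.
Path Well→a→Ref (+1); total 2.
No residual Well→Ref path; max flow = 2.
Certifying cut of size 2: {Well→Ref, Well→a}.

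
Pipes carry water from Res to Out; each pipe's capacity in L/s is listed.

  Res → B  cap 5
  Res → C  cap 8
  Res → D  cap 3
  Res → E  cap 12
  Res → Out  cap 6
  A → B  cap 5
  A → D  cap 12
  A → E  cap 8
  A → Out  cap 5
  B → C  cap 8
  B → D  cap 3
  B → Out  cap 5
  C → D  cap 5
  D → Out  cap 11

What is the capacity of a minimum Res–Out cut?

Augment Res→Out: bottleneck 6, flow now 6.
Augment Res→B→Out: bottleneck 5, flow now 11.
Augment Res→D→Out: bottleneck 3, flow now 14.
Augment Res→C→D→Out: bottleneck 5, flow now 19.
No augmenting path remains; maximum flow = 19.
By max-flow min-cut, the minimum cut capacity equals the max flow.
In the residual graph, reachable from Res: {Res, C, E}.
Min-cut edges: Res→B (5), Res→D (3), Res→Out (6), C→D (5); capacity 5 + 3 + 6 + 5 = 19.

19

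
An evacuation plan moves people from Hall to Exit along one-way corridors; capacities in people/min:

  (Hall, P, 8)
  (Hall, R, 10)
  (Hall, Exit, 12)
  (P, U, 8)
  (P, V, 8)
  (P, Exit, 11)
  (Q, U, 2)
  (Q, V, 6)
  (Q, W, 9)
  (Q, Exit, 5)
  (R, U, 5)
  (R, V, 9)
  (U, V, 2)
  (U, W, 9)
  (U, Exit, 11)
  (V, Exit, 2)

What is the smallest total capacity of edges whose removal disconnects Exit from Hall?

27

Augment Hall→Exit: bottleneck 12, flow now 12.
Augment Hall→P→Exit: bottleneck 8, flow now 20.
Augment Hall→R→U→Exit: bottleneck 5, flow now 25.
Augment Hall→R→V→Exit: bottleneck 2, flow now 27.
No augmenting path remains; maximum flow = 27.
By max-flow min-cut, the minimum cut capacity equals the max flow.
In the residual graph, reachable from Hall: {Hall, R, V}.
Min-cut edges: Hall→P (8), Hall→Exit (12), R→U (5), V→Exit (2); capacity 8 + 12 + 5 + 2 = 27.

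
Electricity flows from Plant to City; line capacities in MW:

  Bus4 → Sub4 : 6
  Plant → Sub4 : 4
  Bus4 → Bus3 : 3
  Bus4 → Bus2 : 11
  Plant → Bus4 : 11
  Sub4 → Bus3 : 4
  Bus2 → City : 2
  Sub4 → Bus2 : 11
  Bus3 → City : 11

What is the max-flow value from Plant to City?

Augment Plant→Sub4→Bus3→City: bottleneck 4, flow now 4.
Augment Plant→Bus4→Bus3→City: bottleneck 3, flow now 7.
Augment Plant→Bus4→Bus2→City: bottleneck 2, flow now 9.
No augmenting path remains; maximum flow = 9.
In the residual graph, reachable from Plant: {Plant, Sub4, Bus4, Bus2}.
Min-cut edges: Sub4→Bus3 (4), Bus4→Bus3 (3), Bus2→City (2); capacity 4 + 3 + 2 = 9.
This cut is saturated, so no flow can exceed 9.

9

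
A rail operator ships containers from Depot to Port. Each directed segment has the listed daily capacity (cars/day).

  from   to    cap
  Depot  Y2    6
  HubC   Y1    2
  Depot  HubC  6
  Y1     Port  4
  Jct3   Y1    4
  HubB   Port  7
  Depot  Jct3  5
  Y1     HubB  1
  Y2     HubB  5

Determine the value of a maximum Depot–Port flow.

10

Augment Depot→HubC→Y1→Port: bottleneck 2, flow now 2.
Augment Depot→Jct3→Y1→Port: bottleneck 2, flow now 4.
Augment Depot→Y2→HubB→Port: bottleneck 5, flow now 9.
Augment Depot→Jct3→Y1→HubB→Port: bottleneck 1, flow now 10.
No augmenting path remains; maximum flow = 10.
In the residual graph, reachable from Depot: {Depot, HubC, Jct3, Y2, Y1}.
Min-cut edges: Y2→HubB (5), Y1→HubB (1), Y1→Port (4); capacity 5 + 1 + 4 = 10.
This cut is saturated, so no flow can exceed 10.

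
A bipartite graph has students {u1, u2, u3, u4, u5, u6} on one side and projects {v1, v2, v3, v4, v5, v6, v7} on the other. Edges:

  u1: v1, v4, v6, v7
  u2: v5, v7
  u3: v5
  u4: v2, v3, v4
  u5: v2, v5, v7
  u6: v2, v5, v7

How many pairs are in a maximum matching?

5

Unit-capacity flow: source→left, listed edges, right→sink; max matching = max flow.
Augmenting path u1→v1 (+1); matched 1.
Augmenting path u2→v5 (+1); matched 2.
Augmenting path u4→v2 (+1); matched 3.
Augmenting path u5→v7 (+1); matched 4.
Augmenting path u6→v2→u4→v3 (+1); matched 5.
No augmenting path remains; maximum matching = 5.
König certificate: {u1, u4, v2, v5, v7} is a vertex cover of size 5 (every listed pair touches it), so no matching can be larger.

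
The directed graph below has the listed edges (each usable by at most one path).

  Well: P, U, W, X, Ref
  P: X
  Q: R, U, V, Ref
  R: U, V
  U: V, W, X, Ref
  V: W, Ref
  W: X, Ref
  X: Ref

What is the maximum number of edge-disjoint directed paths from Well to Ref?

4

Assign every edge capacity 1; by Menger, the answer equals the max flow.
Path Well→Ref (+1); total 1.
Path Well→U→Ref (+1); total 2.
Path Well→W→Ref (+1); total 3.
Path Well→X→Ref (+1); total 4.
No residual Well→Ref path; max flow = 4.
Certifying cut of size 4: {Well→Ref, Well→U, Well→W, X→Ref}.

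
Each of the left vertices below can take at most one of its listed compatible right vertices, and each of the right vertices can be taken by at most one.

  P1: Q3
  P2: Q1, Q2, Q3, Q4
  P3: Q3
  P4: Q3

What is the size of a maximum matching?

2

Unit-capacity flow: source→left, listed edges, right→sink; max matching = max flow.
Augmenting path P1→Q3 (+1); matched 1.
Augmenting path P2→Q1 (+1); matched 2.
No augmenting path remains; maximum matching = 2.
König certificate: {P2, Q3} is a vertex cover of size 2 (every listed pair touches it), so no matching can be larger.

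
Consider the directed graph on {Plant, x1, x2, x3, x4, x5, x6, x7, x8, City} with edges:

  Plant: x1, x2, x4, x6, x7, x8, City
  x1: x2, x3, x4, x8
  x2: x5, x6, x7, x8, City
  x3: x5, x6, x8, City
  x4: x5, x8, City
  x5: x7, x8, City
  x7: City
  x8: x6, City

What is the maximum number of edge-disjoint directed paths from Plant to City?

Assign every edge capacity 1; by Menger, the answer equals the max flow.
Path Plant→City (+1); total 1.
Path Plant→x2→City (+1); total 2.
Path Plant→x4→City (+1); total 3.
Path Plant→x7→City (+1); total 4.
Path Plant→x8→City (+1); total 5.
Path Plant→x1→x3→City (+1); total 6.
No residual Plant→City path; max flow = 6.
Certifying cut of size 6: {Plant→City, Plant→x1, Plant→x2, Plant→x4, Plant→x7, Plant→x8}.

6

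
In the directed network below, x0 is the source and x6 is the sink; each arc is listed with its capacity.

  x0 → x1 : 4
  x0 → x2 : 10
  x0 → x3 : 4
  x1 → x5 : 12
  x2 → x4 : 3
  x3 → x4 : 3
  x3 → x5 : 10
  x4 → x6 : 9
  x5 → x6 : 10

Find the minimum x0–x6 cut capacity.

11

Augment x0→x1→x5→x6: bottleneck 4, flow now 4.
Augment x0→x2→x4→x6: bottleneck 3, flow now 7.
Augment x0→x3→x4→x6: bottleneck 3, flow now 10.
Augment x0→x3→x5→x6: bottleneck 1, flow now 11.
No augmenting path remains; maximum flow = 11.
By max-flow min-cut, the minimum cut capacity equals the max flow.
In the residual graph, reachable from x0: {x0, x2}.
Min-cut edges: x0→x1 (4), x0→x3 (4), x2→x4 (3); capacity 4 + 4 + 3 = 11.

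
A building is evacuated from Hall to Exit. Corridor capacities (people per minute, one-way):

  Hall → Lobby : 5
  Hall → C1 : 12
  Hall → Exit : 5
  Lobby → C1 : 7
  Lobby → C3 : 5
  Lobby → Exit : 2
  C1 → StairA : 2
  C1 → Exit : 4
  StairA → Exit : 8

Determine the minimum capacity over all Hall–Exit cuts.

13

Augment Hall→Exit: bottleneck 5, flow now 5.
Augment Hall→Lobby→Exit: bottleneck 2, flow now 7.
Augment Hall→C1→Exit: bottleneck 4, flow now 11.
Augment Hall→C1→StairA→Exit: bottleneck 2, flow now 13.
No augmenting path remains; maximum flow = 13.
By max-flow min-cut, the minimum cut capacity equals the max flow.
In the residual graph, reachable from Hall: {Hall, Lobby, C1, C3}.
Min-cut edges: Hall→Exit (5), Lobby→Exit (2), C1→StairA (2), C1→Exit (4); capacity 5 + 2 + 2 + 4 = 13.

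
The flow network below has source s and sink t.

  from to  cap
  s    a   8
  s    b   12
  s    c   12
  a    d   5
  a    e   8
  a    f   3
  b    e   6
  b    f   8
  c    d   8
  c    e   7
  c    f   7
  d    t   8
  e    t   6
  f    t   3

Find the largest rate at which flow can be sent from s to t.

17

Augment s→a→d→t: bottleneck 5, flow now 5.
Augment s→a→e→t: bottleneck 3, flow now 8.
Augment s→b→e→t: bottleneck 3, flow now 11.
Augment s→b→f→t: bottleneck 3, flow now 14.
Augment s→c→d→t: bottleneck 3, flow now 17.
No augmenting path remains; maximum flow = 17.
In the residual graph, reachable from s: {s, a, b, c, d, e, f}.
Min-cut edges: d→t (8), e→t (6), f→t (3); capacity 8 + 6 + 3 = 17.
This cut is saturated, so no flow can exceed 17.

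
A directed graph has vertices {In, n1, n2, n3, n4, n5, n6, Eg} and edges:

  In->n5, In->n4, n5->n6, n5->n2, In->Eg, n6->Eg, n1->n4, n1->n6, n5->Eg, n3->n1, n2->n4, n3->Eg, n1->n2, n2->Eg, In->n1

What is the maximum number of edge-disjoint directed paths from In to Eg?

3

Assign every edge capacity 1; by Menger, the answer equals the max flow.
Path In→Eg (+1); total 1.
Path In→n5→Eg (+1); total 2.
Path In→n1→n2→Eg (+1); total 3.
No residual In→Eg path; max flow = 3.
Certifying cut of size 3: {In→Eg, In→n1, In→n5}.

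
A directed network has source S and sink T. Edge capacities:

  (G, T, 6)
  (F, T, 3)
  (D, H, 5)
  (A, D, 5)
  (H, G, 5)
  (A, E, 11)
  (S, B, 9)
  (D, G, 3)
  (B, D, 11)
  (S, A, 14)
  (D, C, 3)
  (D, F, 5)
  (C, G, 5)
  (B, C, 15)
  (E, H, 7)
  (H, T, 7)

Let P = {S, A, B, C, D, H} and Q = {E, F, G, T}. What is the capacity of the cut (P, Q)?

36

Edges leaving {S, A, B, C, D, H}: A→E (11), C→G (5), D→F (5), D→G (3), H→G (5), H→T (7).
Cut capacity = 11 + 5 + 5 + 3 + 5 + 7 = 36.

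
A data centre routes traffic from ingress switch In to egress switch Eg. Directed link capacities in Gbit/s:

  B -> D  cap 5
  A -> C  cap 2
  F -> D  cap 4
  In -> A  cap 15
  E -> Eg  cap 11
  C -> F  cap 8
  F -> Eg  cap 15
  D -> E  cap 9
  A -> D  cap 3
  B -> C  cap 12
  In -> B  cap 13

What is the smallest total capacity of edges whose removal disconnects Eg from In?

Augment In→A→C→F→Eg: bottleneck 2, flow now 2.
Augment In→A→D→E→Eg: bottleneck 3, flow now 5.
Augment In→B→C→F→Eg: bottleneck 6, flow now 11.
Augment In→B→D→E→Eg: bottleneck 5, flow now 16.
No augmenting path remains; maximum flow = 16.
By max-flow min-cut, the minimum cut capacity equals the max flow.
In the residual graph, reachable from In: {In, A, B, C}.
Min-cut edges: A→D (3), B→D (5), C→F (8); capacity 3 + 5 + 8 = 16.

16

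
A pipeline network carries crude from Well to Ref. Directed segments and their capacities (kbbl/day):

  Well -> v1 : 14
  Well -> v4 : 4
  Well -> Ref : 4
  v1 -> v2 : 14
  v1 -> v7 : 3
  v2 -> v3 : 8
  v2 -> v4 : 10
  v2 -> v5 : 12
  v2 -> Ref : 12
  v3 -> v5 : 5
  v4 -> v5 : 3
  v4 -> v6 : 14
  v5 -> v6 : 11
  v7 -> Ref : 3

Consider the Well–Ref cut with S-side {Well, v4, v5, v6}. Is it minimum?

Yes — it is a minimum cut (capacity 18).

Given cut capacity: 14 + 4 = 18.
Augment Well→Ref: bottleneck 4, flow now 4.
Augment Well→v1→v2→Ref: bottleneck 12, flow now 16.
Augment Well→v1→v7→Ref: bottleneck 2, flow now 18.
No augmenting path remains; maximum flow = 18.
Cut capacity 18 equals the max flow, so it is a minimum cut.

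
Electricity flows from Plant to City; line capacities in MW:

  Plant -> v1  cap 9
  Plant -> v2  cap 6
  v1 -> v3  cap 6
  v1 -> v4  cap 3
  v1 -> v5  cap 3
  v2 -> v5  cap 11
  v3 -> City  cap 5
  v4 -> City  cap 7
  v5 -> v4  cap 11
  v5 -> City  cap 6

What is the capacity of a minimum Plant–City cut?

Augment Plant→v1→v3→City: bottleneck 5, flow now 5.
Augment Plant→v1→v4→City: bottleneck 3, flow now 8.
Augment Plant→v1→v5→City: bottleneck 1, flow now 9.
Augment Plant→v2→v5→City: bottleneck 5, flow now 14.
Augment Plant→v2→v5→v4→City: bottleneck 1, flow now 15.
No augmenting path remains; maximum flow = 15.
By max-flow min-cut, the minimum cut capacity equals the max flow.
In the residual graph, reachable from Plant: {Plant}.
Min-cut edges: Plant→v1 (9), Plant→v2 (6); capacity 9 + 6 = 15.

15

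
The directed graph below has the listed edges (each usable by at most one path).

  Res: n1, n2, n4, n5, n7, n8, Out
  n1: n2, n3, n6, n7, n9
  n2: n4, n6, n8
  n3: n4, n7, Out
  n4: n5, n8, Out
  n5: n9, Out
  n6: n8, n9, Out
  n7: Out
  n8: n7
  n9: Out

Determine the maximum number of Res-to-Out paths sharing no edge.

Assign every edge capacity 1; by Menger, the answer equals the max flow.
Path Res→Out (+1); total 1.
Path Res→n4→Out (+1); total 2.
Path Res→n5→Out (+1); total 3.
Path Res→n7→Out (+1); total 4.
Path Res→n1→n3→Out (+1); total 5.
Path Res→n2→n6→Out (+1); total 6.
No residual Res→Out path; max flow = 6.
Certifying cut of size 6: {Res→Out, Res→n1, Res→n2, Res→n4, Res→n5, n7→Out}.

6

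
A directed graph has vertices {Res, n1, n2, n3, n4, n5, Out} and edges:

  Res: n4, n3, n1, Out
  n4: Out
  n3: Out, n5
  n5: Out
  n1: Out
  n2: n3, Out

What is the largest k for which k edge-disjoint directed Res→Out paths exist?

Assign every edge capacity 1; by Menger, the answer equals the max flow.
Path Res→Out (+1); total 1.
Path Res→n1→Out (+1); total 2.
Path Res→n3→Out (+1); total 3.
Path Res→n4→Out (+1); total 4.
No residual Res→Out path; max flow = 4.
Certifying cut of size 4: {Res→Out, Res→n1, Res→n3, Res→n4}.

4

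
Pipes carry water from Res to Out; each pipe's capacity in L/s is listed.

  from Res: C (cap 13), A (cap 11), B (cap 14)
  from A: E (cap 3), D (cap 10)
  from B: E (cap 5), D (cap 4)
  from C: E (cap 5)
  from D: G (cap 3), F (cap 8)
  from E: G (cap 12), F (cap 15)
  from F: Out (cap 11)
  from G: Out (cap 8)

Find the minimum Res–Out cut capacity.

Augment Res→A→D→F→Out: bottleneck 8, flow now 8.
Augment Res→A→D→G→Out: bottleneck 2, flow now 10.
Augment Res→A→E→F→Out: bottleneck 1, flow now 11.
Augment Res→B→D→G→Out: bottleneck 1, flow now 12.
Augment Res→B→E→F→Out: bottleneck 2, flow now 14.
Augment Res→B→E→G→Out: bottleneck 3, flow now 17.
Augment Res→C→E→G→Out: bottleneck 2, flow now 19.
No augmenting path remains; maximum flow = 19.
By max-flow min-cut, the minimum cut capacity equals the max flow.
In the residual graph, reachable from Res: {Res, A, B, C, D, E, F, G}.
Min-cut edges: F→Out (11), G→Out (8); capacity 11 + 8 = 19.

19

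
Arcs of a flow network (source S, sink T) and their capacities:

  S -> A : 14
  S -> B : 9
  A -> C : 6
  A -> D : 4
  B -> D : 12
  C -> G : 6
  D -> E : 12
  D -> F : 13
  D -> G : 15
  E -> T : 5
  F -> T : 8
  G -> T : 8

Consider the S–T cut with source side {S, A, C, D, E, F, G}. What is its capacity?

30

Edges leaving {S, A, C, D, E, F, G}: S→B (9), E→T (5), F→T (8), G→T (8).
Cut capacity = 9 + 5 + 8 + 8 = 30.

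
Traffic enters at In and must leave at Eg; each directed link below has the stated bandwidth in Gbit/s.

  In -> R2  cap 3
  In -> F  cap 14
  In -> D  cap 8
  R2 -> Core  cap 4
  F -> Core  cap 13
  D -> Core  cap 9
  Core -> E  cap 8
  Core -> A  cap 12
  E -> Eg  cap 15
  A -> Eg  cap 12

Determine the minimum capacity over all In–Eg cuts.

20

Augment In→R2→Core→E→Eg: bottleneck 3, flow now 3.
Augment In→F→Core→E→Eg: bottleneck 5, flow now 8.
Augment In→F→Core→A→Eg: bottleneck 8, flow now 16.
Augment In→D→Core→A→Eg: bottleneck 4, flow now 20.
No augmenting path remains; maximum flow = 20.
By max-flow min-cut, the minimum cut capacity equals the max flow.
In the residual graph, reachable from In: {In, R2, F, D, Core}.
Min-cut edges: Core→E (8), Core→A (12); capacity 8 + 12 = 20.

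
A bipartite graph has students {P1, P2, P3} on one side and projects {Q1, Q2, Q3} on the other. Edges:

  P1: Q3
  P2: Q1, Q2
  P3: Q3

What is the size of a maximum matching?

Unit-capacity flow: source→left, listed edges, right→sink; max matching = max flow.
Augmenting path P1→Q3 (+1); matched 1.
Augmenting path P2→Q1 (+1); matched 2.
No augmenting path remains; maximum matching = 2.
König certificate: {P2, Q3} is a vertex cover of size 2 (every listed pair touches it), so no matching can be larger.

2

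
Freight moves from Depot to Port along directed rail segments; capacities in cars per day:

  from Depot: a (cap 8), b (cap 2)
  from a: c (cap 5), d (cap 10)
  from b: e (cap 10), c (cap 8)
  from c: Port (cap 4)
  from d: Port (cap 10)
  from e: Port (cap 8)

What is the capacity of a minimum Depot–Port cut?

Augment Depot→a→c→Port: bottleneck 4, flow now 4.
Augment Depot→a→d→Port: bottleneck 4, flow now 8.
Augment Depot→b→e→Port: bottleneck 2, flow now 10.
No augmenting path remains; maximum flow = 10.
By max-flow min-cut, the minimum cut capacity equals the max flow.
In the residual graph, reachable from Depot: {Depot}.
Min-cut edges: Depot→a (8), Depot→b (2); capacity 8 + 2 = 10.

10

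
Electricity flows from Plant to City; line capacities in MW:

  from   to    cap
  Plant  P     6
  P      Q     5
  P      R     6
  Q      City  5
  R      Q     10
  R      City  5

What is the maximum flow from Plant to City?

Augment Plant→P→Q→City: bottleneck 5, flow now 5.
Augment Plant→P→R→City: bottleneck 1, flow now 6.
No augmenting path remains; maximum flow = 6.
In the residual graph, reachable from Plant: {Plant}.
Min-cut edges: Plant→P (6); capacity 6 = 6.
This cut is saturated, so no flow can exceed 6.

6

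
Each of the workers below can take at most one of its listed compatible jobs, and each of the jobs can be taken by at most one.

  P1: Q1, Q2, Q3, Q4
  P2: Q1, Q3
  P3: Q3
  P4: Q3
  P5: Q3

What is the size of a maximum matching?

3

Unit-capacity flow: source→left, listed edges, right→sink; max matching = max flow.
Augmenting path P1→Q1 (+1); matched 1.
Augmenting path P2→Q3 (+1); matched 2.
Augmenting path P3→Q3→P2→Q1→P1→Q2 (+1); matched 3.
No augmenting path remains; maximum matching = 3.
König certificate: {P1, P2, Q3} is a vertex cover of size 3 (every listed pair touches it), so no matching can be larger.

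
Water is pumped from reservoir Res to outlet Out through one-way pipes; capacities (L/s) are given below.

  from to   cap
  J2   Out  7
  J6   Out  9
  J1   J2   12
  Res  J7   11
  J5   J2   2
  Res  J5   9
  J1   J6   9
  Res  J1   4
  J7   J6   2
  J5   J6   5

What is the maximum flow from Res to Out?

13

Augment Res→J1→J2→Out: bottleneck 4, flow now 4.
Augment Res→J7→J6→Out: bottleneck 2, flow now 6.
Augment Res→J5→J2→Out: bottleneck 2, flow now 8.
Augment Res→J5→J6→Out: bottleneck 5, flow now 13.
No augmenting path remains; maximum flow = 13.
In the residual graph, reachable from Res: {Res, J7, J5}.
Min-cut edges: Res→J1 (4), J7→J6 (2), J5→J2 (2), J5→J6 (5); capacity 4 + 2 + 2 + 5 = 13.
This cut is saturated, so no flow can exceed 13.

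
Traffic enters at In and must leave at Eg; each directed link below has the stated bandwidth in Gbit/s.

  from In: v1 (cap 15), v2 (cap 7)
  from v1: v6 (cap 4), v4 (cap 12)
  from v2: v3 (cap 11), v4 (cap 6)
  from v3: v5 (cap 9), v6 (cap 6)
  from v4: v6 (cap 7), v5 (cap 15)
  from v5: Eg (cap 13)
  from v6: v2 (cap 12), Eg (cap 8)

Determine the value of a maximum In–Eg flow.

21

Augment In→v1→v6→Eg: bottleneck 4, flow now 4.
Augment In→v1→v4→v5→Eg: bottleneck 11, flow now 15.
Augment In→v2→v3→v5→Eg: bottleneck 2, flow now 17.
Augment In→v2→v3→v6→Eg: bottleneck 4, flow now 21.
No augmenting path remains; maximum flow = 21.
In the residual graph, reachable from In: {In, v1, v2, v3, v4, v5, v6}.
Min-cut edges: v5→Eg (13), v6→Eg (8); capacity 13 + 8 = 21.
This cut is saturated, so no flow can exceed 21.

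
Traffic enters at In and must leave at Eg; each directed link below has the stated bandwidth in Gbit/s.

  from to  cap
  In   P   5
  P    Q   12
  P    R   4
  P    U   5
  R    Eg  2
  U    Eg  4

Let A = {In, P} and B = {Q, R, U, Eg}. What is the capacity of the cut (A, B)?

21

Edges leaving {In, P}: P→Q (12), P→R (4), P→U (5).
Cut capacity = 12 + 4 + 5 = 21.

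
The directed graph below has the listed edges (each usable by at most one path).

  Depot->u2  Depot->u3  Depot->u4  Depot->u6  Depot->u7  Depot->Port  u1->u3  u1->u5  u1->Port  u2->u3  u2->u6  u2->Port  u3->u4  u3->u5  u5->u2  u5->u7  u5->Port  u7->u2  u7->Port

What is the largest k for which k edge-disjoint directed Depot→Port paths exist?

Assign every edge capacity 1; by Menger, the answer equals the max flow.
Path Depot→Port (+1); total 1.
Path Depot→u2→Port (+1); total 2.
Path Depot→u7→Port (+1); total 3.
Path Depot→u3→u5→Port (+1); total 4.
No residual Depot→Port path; max flow = 4.
Certifying cut of size 4: {Depot→Port, Depot→u2, Depot→u3, Depot→u7}.

4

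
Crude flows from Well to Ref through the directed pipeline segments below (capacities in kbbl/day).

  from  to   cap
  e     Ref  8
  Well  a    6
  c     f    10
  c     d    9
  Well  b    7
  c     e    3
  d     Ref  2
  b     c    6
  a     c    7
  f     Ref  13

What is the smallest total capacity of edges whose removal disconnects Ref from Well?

12

Augment Well→a→c→d→Ref: bottleneck 2, flow now 2.
Augment Well→a→c→e→Ref: bottleneck 3, flow now 5.
Augment Well→a→c→f→Ref: bottleneck 1, flow now 6.
Augment Well→b→c→f→Ref: bottleneck 6, flow now 12.
No augmenting path remains; maximum flow = 12.
By max-flow min-cut, the minimum cut capacity equals the max flow.
In the residual graph, reachable from Well: {Well, b}.
Min-cut edges: Well→a (6), b→c (6); capacity 6 + 6 = 12.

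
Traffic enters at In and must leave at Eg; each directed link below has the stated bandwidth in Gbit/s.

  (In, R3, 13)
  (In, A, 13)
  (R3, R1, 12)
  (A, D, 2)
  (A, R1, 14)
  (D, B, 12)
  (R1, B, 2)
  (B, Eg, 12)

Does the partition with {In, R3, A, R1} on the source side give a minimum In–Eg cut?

Given cut capacity: 2 + 2 = 4.
Augment In→R3→R1→B→Eg: bottleneck 2, flow now 2.
Augment In→A→D→B→Eg: bottleneck 2, flow now 4.
No augmenting path remains; maximum flow = 4.
Cut capacity 4 equals the max flow, so it is a minimum cut.

Yes — it is a minimum cut (capacity 4).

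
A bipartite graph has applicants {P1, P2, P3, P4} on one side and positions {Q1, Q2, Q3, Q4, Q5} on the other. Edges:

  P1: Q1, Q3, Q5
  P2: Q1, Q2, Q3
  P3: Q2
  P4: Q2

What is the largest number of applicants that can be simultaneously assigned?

3

Unit-capacity flow: source→left, listed edges, right→sink; max matching = max flow.
Augmenting path P1→Q1 (+1); matched 1.
Augmenting path P2→Q2 (+1); matched 2.
Augmenting path P3→Q2→P2→Q3 (+1); matched 3.
No augmenting path remains; maximum matching = 3.
König certificate: {P1, P2, Q2} is a vertex cover of size 3 (every listed pair touches it), so no matching can be larger.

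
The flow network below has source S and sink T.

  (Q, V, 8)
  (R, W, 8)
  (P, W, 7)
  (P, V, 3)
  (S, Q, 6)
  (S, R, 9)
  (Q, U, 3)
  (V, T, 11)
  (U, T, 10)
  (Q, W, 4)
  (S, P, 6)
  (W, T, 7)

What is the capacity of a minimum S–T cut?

Augment S→P→V→T: bottleneck 3, flow now 3.
Augment S→P→W→T: bottleneck 3, flow now 6.
Augment S→Q→U→T: bottleneck 3, flow now 9.
Augment S→Q→V→T: bottleneck 3, flow now 12.
Augment S→R→W→T: bottleneck 4, flow now 16.
No augmenting path remains; maximum flow = 16.
By max-flow min-cut, the minimum cut capacity equals the max flow.
In the residual graph, reachable from S: {S, P, R, W}.
Min-cut edges: S→Q (6), P→V (3), W→T (7); capacity 6 + 3 + 7 = 16.

16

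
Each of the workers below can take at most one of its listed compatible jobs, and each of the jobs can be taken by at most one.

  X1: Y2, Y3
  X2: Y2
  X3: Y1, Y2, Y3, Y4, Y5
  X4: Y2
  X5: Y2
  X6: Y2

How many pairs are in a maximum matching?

3

Unit-capacity flow: source→left, listed edges, right→sink; max matching = max flow.
Augmenting path X1→Y2 (+1); matched 1.
Augmenting path X3→Y1 (+1); matched 2.
Augmenting path X2→Y2→X1→Y3 (+1); matched 3.
No augmenting path remains; maximum matching = 3.
König certificate: {X1, X3, Y2} is a vertex cover of size 3 (every listed pair touches it), so no matching can be larger.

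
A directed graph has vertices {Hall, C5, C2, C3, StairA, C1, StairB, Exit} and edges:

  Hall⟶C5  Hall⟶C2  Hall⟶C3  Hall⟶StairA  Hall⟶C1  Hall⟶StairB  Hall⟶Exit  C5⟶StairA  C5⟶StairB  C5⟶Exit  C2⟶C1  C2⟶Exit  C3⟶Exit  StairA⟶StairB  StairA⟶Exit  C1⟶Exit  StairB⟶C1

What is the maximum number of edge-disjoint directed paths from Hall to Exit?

Assign every edge capacity 1; by Menger, the answer equals the max flow.
Path Hall→Exit (+1); total 1.
Path Hall→C5→Exit (+1); total 2.
Path Hall→C2→Exit (+1); total 3.
Path Hall→C3→Exit (+1); total 4.
Path Hall→StairA→Exit (+1); total 5.
Path Hall→C1→Exit (+1); total 6.
No residual Hall→Exit path; max flow = 6.
Certifying cut of size 6: {C1→Exit, Hall→C2, Hall→C3, Hall→C5, Hall→Exit, Hall→StairA}.

6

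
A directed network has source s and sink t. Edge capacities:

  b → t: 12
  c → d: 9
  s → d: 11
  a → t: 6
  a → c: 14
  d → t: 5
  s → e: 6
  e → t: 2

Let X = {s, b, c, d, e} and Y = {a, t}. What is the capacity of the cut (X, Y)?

19

Edges leaving {s, b, c, d, e}: b→t (12), d→t (5), e→t (2).
Cut capacity = 12 + 5 + 2 = 19.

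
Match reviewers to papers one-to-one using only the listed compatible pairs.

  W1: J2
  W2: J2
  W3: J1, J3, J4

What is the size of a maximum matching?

Unit-capacity flow: source→left, listed edges, right→sink; max matching = max flow.
Augmenting path W1→J2 (+1); matched 1.
Augmenting path W3→J1 (+1); matched 2.
No augmenting path remains; maximum matching = 2.
König certificate: {W3, J2} is a vertex cover of size 2 (every listed pair touches it), so no matching can be larger.

2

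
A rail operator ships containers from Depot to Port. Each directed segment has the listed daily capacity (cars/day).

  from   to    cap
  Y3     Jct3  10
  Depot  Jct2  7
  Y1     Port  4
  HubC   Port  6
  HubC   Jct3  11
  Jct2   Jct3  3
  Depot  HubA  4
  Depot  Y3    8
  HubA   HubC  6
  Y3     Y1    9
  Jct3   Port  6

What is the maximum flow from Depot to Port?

Augment Depot→Jct2→Jct3→Port: bottleneck 3, flow now 3.
Augment Depot→Y3→Y1→Port: bottleneck 4, flow now 7.
Augment Depot→Y3→Jct3→Port: bottleneck 3, flow now 10.
Augment Depot→HubA→HubC→Port: bottleneck 4, flow now 14.
No augmenting path remains; maximum flow = 14.
In the residual graph, reachable from Depot: {Depot, Jct2, Y3, Y1, Jct3}.
Min-cut edges: Depot→HubA (4), Y1→Port (4), Jct3→Port (6); capacity 4 + 4 + 6 = 14.
This cut is saturated, so no flow can exceed 14.

14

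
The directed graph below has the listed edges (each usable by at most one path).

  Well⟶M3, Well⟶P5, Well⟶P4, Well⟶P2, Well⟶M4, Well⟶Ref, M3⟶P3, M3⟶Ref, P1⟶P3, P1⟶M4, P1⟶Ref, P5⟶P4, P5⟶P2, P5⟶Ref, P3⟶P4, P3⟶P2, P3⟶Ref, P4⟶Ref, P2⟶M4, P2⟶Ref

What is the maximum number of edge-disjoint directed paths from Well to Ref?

Assign every edge capacity 1; by Menger, the answer equals the max flow.
Path Well→Ref (+1); total 1.
Path Well→M3→Ref (+1); total 2.
Path Well→P5→Ref (+1); total 3.
Path Well→P4→Ref (+1); total 4.
Path Well→P2→Ref (+1); total 5.
No residual Well→Ref path; max flow = 5.
Certifying cut of size 5: {Well→M3, Well→P2, Well→P4, Well→P5, Well→Ref}.

5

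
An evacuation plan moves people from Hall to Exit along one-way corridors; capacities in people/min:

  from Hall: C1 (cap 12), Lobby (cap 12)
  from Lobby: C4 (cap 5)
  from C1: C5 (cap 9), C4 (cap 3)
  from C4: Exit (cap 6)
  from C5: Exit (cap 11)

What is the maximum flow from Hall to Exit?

15

Augment Hall→Lobby→C4→Exit: bottleneck 5, flow now 5.
Augment Hall→C1→C4→Exit: bottleneck 1, flow now 6.
Augment Hall→C1→C5→Exit: bottleneck 9, flow now 15.
No augmenting path remains; maximum flow = 15.
In the residual graph, reachable from Hall: {Hall, Lobby, C1, C4}.
Min-cut edges: C1→C5 (9), C4→Exit (6); capacity 9 + 6 = 15.
This cut is saturated, so no flow can exceed 15.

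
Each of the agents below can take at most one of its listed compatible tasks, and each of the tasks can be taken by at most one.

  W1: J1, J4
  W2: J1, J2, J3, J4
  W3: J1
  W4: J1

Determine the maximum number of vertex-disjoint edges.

Unit-capacity flow: source→left, listed edges, right→sink; max matching = max flow.
Augmenting path W1→J1 (+1); matched 1.
Augmenting path W2→J2 (+1); matched 2.
Augmenting path W3→J1→W1→J4 (+1); matched 3.
No augmenting path remains; maximum matching = 3.
König certificate: {W1, W2, J1} is a vertex cover of size 3 (every listed pair touches it), so no matching can be larger.

3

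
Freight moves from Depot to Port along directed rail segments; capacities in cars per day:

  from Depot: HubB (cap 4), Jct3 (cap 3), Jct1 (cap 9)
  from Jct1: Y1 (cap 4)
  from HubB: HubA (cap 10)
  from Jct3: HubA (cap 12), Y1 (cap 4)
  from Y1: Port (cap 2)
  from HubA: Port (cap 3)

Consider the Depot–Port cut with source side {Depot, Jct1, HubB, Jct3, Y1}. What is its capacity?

Edges leaving {Depot, Jct1, HubB, Jct3, Y1}: HubB→HubA (10), Jct3→HubA (12), Y1→Port (2).
Cut capacity = 10 + 12 + 2 = 24.

24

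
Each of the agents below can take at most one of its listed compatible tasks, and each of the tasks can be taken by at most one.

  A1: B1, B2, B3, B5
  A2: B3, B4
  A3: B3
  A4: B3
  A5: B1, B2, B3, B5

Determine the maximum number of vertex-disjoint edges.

Unit-capacity flow: source→left, listed edges, right→sink; max matching = max flow.
Augmenting path A1→B1 (+1); matched 1.
Augmenting path A2→B3 (+1); matched 2.
Augmenting path A5→B2 (+1); matched 3.
Augmenting path A3→B3→A2→B4 (+1); matched 4.
No augmenting path remains; maximum matching = 4.
König certificate: {A1, A2, A5, B3} is a vertex cover of size 4 (every listed pair touches it), so no matching can be larger.

4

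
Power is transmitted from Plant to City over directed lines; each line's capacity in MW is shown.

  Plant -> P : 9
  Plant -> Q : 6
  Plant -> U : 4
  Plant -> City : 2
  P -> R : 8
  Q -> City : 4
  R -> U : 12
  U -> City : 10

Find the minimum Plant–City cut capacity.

16

Augment Plant→City: bottleneck 2, flow now 2.
Augment Plant→Q→City: bottleneck 4, flow now 6.
Augment Plant→U→City: bottleneck 4, flow now 10.
Augment Plant→P→R→U→City: bottleneck 6, flow now 16.
No augmenting path remains; maximum flow = 16.
By max-flow min-cut, the minimum cut capacity equals the max flow.
In the residual graph, reachable from Plant: {Plant, P, Q, R, U}.
Min-cut edges: Plant→City (2), Q→City (4), U→City (10); capacity 2 + 4 + 10 = 16.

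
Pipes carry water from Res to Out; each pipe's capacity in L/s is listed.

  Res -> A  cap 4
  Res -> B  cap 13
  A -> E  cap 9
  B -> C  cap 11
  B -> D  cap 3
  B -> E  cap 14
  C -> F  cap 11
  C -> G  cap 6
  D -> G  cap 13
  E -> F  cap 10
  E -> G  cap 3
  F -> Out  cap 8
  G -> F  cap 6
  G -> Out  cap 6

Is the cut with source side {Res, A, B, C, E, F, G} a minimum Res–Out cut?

No — its capacity is 17, but the minimum cut has capacity 14.

Given cut capacity: 3 + 8 + 6 = 17.
Augment Res→A→E→F→Out: bottleneck 4, flow now 4.
Augment Res→B→C→F→Out: bottleneck 4, flow now 8.
Augment Res→B→C→G→Out: bottleneck 6, flow now 14.
No augmenting path remains; maximum flow = 14.
In the residual graph, reachable from Res: {Res, A, B, C, D, E, F, G}.
Min-cut edges: F→Out (8), G→Out (6); capacity 8 + 6 = 14.
Cut capacity 17 exceeds the max flow 14, so it is not minimum.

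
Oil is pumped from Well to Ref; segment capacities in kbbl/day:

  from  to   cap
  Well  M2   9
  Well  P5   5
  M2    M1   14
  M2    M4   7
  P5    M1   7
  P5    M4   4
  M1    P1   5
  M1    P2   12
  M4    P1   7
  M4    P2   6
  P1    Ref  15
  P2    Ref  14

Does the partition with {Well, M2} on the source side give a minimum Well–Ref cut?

No — its capacity is 26, but the minimum cut has capacity 14.

Given cut capacity: 5 + 14 + 7 = 26.
Augment Well→M2→M1→P1→Ref: bottleneck 5, flow now 5.
Augment Well→M2→M1→P2→Ref: bottleneck 4, flow now 9.
Augment Well→P5→M1→P2→Ref: bottleneck 5, flow now 14.
No augmenting path remains; maximum flow = 14.
In the residual graph, reachable from Well: {Well}.
Min-cut edges: Well→M2 (9), Well→P5 (5); capacity 9 + 5 = 14.
Cut capacity 26 exceeds the max flow 14, so it is not minimum.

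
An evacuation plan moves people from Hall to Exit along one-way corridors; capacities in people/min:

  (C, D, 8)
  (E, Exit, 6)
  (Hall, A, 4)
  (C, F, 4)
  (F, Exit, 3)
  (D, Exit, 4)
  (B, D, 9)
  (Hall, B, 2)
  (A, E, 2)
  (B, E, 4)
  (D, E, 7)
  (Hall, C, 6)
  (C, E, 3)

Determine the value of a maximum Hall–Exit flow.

10

Augment Hall→A→E→Exit: bottleneck 2, flow now 2.
Augment Hall→B→D→Exit: bottleneck 2, flow now 4.
Augment Hall→C→D→Exit: bottleneck 2, flow now 6.
Augment Hall→C→E→Exit: bottleneck 3, flow now 9.
Augment Hall→C→F→Exit: bottleneck 1, flow now 10.
No augmenting path remains; maximum flow = 10.
In the residual graph, reachable from Hall: {Hall, A}.
Min-cut edges: Hall→B (2), Hall→C (6), A→E (2); capacity 2 + 6 + 2 = 10.
This cut is saturated, so no flow can exceed 10.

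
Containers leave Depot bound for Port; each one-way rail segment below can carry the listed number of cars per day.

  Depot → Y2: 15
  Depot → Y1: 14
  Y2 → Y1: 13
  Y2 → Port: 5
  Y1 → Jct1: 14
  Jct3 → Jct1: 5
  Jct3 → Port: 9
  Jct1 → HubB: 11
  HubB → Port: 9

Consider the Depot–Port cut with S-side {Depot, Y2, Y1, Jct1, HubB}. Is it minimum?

Given cut capacity: 5 + 9 = 14.
Augment Depot→Y2→Port: bottleneck 5, flow now 5.
Augment Depot→Y1→Jct1→HubB→Port: bottleneck 9, flow now 14.
No augmenting path remains; maximum flow = 14.
Cut capacity 14 equals the max flow, so it is a minimum cut.

Yes — it is a minimum cut (capacity 14).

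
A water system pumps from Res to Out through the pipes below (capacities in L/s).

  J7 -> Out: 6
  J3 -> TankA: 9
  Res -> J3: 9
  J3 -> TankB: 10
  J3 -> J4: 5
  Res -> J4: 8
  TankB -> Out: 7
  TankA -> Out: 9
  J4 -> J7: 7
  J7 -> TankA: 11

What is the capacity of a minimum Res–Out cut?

Augment Res→J3→TankA→Out: bottleneck 9, flow now 9.
Augment Res→J4→J7→Out: bottleneck 6, flow now 15.
Augment Res→J4→J7→TankA→J3→TankB→Out: bottleneck 1, flow now 16. (uses reverse residual edge)
No augmenting path remains; maximum flow = 16.
By max-flow min-cut, the minimum cut capacity equals the max flow.
In the residual graph, reachable from Res: {Res, J4}.
Min-cut edges: Res→J3 (9), J4→J7 (7); capacity 9 + 7 = 16.

16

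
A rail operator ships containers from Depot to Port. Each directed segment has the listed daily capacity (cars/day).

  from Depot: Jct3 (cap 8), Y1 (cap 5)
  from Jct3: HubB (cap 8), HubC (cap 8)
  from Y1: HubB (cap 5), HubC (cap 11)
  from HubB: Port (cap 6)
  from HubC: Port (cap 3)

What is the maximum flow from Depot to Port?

Augment Depot→Jct3→HubB→Port: bottleneck 6, flow now 6.
Augment Depot→Jct3→HubC→Port: bottleneck 2, flow now 8.
Augment Depot→Y1→HubC→Port: bottleneck 1, flow now 9.
No augmenting path remains; maximum flow = 9.
In the residual graph, reachable from Depot: {Depot, Jct3, Y1, HubB, HubC}.
Min-cut edges: HubB→Port (6), HubC→Port (3); capacity 6 + 3 = 9.
This cut is saturated, so no flow can exceed 9.

9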